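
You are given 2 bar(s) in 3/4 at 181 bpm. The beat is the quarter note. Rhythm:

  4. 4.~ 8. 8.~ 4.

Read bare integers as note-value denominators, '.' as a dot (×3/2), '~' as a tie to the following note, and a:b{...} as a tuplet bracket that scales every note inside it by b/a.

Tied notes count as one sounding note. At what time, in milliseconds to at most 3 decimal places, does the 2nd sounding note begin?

note 2 onset = 3/2b = 497.238ms

1. 0.0ms @ 0 + 497.238ms (3/2)
2. 497.238ms @ 3/2 + 745.856ms (9/4)
3. 1243.094ms @ 15/4 + 745.856ms (9/4)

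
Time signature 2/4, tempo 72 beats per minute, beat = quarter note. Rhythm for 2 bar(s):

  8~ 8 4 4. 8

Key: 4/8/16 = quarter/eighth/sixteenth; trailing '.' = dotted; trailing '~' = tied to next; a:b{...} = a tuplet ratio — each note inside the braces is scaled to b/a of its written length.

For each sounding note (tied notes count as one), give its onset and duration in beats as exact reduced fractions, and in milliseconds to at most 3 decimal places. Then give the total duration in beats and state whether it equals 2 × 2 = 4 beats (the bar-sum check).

1) 0.0ms=0b +833.333ms=1b
2) 833.333ms=1b +833.333ms=1b
3) 1666.667ms=2b +1250.0ms=3/2b
4) 2916.667ms=7/2b +416.667ms=1/2b
Σ=4b of 4 (72bpm 2/4) — PASS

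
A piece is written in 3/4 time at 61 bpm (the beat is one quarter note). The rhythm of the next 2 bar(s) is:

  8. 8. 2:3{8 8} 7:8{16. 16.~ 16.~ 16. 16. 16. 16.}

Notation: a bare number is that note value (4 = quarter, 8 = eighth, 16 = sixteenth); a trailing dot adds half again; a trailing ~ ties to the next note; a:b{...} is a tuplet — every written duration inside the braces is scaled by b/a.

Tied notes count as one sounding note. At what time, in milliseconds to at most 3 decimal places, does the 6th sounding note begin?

note 6 onset = 24/7b = 3372.365ms

1. 0.0ms @ 0 + 737.705ms (3/4)
2. 737.705ms @ 3/4 + 737.705ms (3/4)
3. 1475.41ms @ 3/2 + 737.705ms (3/4)
4. 2213.115ms @ 9/4 + 737.705ms (3/4)
5. 2950.82ms @ 3 + 421.546ms (3/7)
6. 3372.365ms @ 24/7 + 1264.637ms (9/7)
7. 4637.002ms @ 33/7 + 421.546ms (3/7)
8. 5058.548ms @ 36/7 + 421.546ms (3/7)
9. 5480.094ms @ 39/7 + 421.546ms (3/7)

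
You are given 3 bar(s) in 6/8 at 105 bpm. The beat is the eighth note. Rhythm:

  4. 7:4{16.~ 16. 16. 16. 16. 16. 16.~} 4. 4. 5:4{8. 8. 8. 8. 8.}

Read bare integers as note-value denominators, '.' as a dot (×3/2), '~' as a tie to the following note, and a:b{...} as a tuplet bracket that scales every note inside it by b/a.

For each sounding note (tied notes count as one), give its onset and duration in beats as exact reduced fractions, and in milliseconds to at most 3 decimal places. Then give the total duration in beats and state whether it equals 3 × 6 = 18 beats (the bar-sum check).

1) 0.0ms=0b +1714.286ms=3b
2) 1714.286ms=3b +489.796ms=6/7b
3) 2204.082ms=27/7b +244.898ms=3/7b
4) 2448.98ms=30/7b +244.898ms=3/7b
5) 2693.878ms=33/7b +244.898ms=3/7b
6) 2938.776ms=36/7b +244.898ms=3/7b
7) 3183.673ms=39/7b +1959.184ms=24/7b
8) 5142.857ms=9b +1714.286ms=3b
9) 6857.143ms=12b +685.714ms=6/5b
10) 7542.857ms=66/5b +685.714ms=6/5b
11) 8228.571ms=72/5b +685.714ms=6/5b
12) 8914.286ms=78/5b +685.714ms=6/5b
13) 9600.0ms=84/5b +685.714ms=6/5b
Σ=18b of 18 (105bpm 6/8) — PASS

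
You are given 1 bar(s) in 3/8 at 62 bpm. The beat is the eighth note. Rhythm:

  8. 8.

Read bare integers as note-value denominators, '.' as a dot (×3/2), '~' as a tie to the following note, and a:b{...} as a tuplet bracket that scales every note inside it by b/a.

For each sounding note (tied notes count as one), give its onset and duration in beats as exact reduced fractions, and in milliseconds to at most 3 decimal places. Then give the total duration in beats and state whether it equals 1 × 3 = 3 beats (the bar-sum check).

1) 0.0ms=0b +1451.613ms=3/2b
2) 1451.613ms=3/2b +1451.613ms=3/2b
Σ=3b of 3 (62bpm 3/8) — PASS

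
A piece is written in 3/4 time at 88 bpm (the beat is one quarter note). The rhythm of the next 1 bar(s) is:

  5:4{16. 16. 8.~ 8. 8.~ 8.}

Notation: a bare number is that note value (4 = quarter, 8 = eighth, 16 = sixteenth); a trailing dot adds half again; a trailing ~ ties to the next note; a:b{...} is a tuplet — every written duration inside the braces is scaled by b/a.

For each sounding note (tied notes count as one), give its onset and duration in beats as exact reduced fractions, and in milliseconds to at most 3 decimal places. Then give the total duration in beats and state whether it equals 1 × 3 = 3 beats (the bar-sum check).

1) 0.0ms=0b +204.545ms=3/10b
2) 204.545ms=3/10b +204.545ms=3/10b
3) 409.091ms=3/5b +818.182ms=6/5b
4) 1227.273ms=9/5b +818.182ms=6/5b
Σ=3b of 3 (88bpm 3/4) — PASS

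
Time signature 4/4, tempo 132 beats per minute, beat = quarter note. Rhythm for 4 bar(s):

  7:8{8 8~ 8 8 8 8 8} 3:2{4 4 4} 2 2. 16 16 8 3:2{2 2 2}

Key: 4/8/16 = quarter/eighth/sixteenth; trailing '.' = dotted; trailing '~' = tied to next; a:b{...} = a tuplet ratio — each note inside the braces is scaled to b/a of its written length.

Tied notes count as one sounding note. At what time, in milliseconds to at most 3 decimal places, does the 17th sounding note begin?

note 17 onset = 44/3b = 6666.667ms

1. 0.0ms @ 0 + 259.74ms (4/7)
2. 259.74ms @ 4/7 + 519.481ms (8/7)
3. 779.221ms @ 12/7 + 259.74ms (4/7)
4. 1038.961ms @ 16/7 + 259.74ms (4/7)
5. 1298.701ms @ 20/7 + 259.74ms (4/7)
6. 1558.442ms @ 24/7 + 259.74ms (4/7)
7. 1818.182ms @ 4 + 303.03ms (2/3)
8. 2121.212ms @ 14/3 + 303.03ms (2/3)
9. 2424.242ms @ 16/3 + 303.03ms (2/3)
10. 2727.273ms @ 6 + 909.091ms (2)
11. 3636.364ms @ 8 + 1363.636ms (3)
12. 5000.0ms @ 11 + 113.636ms (1/4)
13. 5113.636ms @ 45/4 + 113.636ms (1/4)
14. 5227.273ms @ 23/2 + 227.273ms (1/2)
15. 5454.545ms @ 12 + 606.061ms (4/3)
16. 6060.606ms @ 40/3 + 606.061ms (4/3)
17. 6666.667ms @ 44/3 + 606.061ms (4/3)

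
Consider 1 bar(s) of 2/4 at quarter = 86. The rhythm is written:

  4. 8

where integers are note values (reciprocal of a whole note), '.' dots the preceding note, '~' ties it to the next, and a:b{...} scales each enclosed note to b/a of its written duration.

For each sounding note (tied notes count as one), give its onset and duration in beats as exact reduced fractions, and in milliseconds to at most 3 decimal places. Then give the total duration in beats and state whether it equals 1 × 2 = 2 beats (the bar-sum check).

1) 0.0ms=0b +1046.512ms=3/2b
2) 1046.512ms=3/2b +348.837ms=1/2b
Σ=2b of 2 (86bpm 2/4) — PASS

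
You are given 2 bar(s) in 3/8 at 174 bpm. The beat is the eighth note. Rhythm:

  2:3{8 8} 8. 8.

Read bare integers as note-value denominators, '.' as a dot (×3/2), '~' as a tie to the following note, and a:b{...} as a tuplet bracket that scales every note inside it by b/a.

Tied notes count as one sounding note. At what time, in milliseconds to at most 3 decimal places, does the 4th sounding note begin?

note 4 onset = 9/2b = 1551.724ms

1. 0.0ms @ 0 + 517.241ms (3/2)
2. 517.241ms @ 3/2 + 517.241ms (3/2)
3. 1034.483ms @ 3 + 517.241ms (3/2)
4. 1551.724ms @ 9/2 + 517.241ms (3/2)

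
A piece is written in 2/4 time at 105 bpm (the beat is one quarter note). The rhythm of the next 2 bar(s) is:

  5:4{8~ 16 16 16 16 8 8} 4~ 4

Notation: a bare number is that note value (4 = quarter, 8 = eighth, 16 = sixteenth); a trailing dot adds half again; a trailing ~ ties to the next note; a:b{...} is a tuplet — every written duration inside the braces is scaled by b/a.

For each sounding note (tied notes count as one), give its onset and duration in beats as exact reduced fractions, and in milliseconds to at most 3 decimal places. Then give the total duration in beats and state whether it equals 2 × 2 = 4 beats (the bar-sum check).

1) 0.0ms=0b +342.857ms=3/5b
2) 342.857ms=3/5b +114.286ms=1/5b
3) 457.143ms=4/5b +114.286ms=1/5b
4) 571.429ms=1b +114.286ms=1/5b
5) 685.714ms=6/5b +228.571ms=2/5b
6) 914.286ms=8/5b +228.571ms=2/5b
7) 1142.857ms=2b +1142.857ms=2b
Σ=4b of 4 (105bpm 2/4) — PASS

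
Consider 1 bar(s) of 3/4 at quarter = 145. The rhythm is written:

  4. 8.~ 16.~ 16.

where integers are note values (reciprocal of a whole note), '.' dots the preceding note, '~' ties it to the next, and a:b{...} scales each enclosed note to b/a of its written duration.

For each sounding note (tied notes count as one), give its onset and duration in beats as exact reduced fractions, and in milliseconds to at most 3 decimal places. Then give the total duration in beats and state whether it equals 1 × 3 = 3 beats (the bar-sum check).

1) 0.0ms=0b +620.69ms=3/2b
2) 620.69ms=3/2b +620.69ms=3/2b
Σ=3b of 3 (145bpm 3/4) — PASS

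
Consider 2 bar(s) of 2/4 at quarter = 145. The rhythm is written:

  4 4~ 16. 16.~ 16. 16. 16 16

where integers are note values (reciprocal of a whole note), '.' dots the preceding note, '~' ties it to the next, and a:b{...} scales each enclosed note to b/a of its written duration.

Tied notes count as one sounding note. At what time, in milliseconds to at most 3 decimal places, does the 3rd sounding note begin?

1. 0.0ms @ 0 + 413.793ms (1)
2. 413.793ms @ 1 + 568.966ms (11/8)
3. 982.759ms @ 19/8 + 310.345ms (3/4)
4. 1293.103ms @ 25/8 + 155.172ms (3/8)
5. 1448.276ms @ 7/2 + 103.448ms (1/4)
6. 1551.724ms @ 15/4 + 103.448ms (1/4)

note 3 onset = 19/8b = 982.759ms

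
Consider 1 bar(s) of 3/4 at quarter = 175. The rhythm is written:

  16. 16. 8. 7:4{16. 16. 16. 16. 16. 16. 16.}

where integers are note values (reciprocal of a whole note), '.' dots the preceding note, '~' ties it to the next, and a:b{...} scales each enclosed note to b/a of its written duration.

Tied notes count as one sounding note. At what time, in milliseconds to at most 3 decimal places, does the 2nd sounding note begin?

note 2 onset = 3/8b = 128.571ms

1. 0.0ms @ 0 + 128.571ms (3/8)
2. 128.571ms @ 3/8 + 128.571ms (3/8)
3. 257.143ms @ 3/4 + 257.143ms (3/4)
4. 514.286ms @ 3/2 + 73.469ms (3/14)
5. 587.755ms @ 12/7 + 73.469ms (3/14)
6. 661.224ms @ 27/14 + 73.469ms (3/14)
7. 734.694ms @ 15/7 + 73.469ms (3/14)
8. 808.163ms @ 33/14 + 73.469ms (3/14)
9. 881.633ms @ 18/7 + 73.469ms (3/14)
10. 955.102ms @ 39/14 + 73.469ms (3/14)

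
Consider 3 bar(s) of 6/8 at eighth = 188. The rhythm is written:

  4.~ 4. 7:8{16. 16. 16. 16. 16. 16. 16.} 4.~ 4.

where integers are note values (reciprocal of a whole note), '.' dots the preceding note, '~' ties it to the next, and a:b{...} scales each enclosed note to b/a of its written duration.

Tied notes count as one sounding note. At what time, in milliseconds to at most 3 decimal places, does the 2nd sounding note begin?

1. 0.0ms @ 0 + 1914.894ms (6)
2. 1914.894ms @ 6 + 273.556ms (6/7)
3. 2188.45ms @ 48/7 + 273.556ms (6/7)
4. 2462.006ms @ 54/7 + 273.556ms (6/7)
5. 2735.562ms @ 60/7 + 273.556ms (6/7)
6. 3009.119ms @ 66/7 + 273.556ms (6/7)
7. 3282.675ms @ 72/7 + 273.556ms (6/7)
8. 3556.231ms @ 78/7 + 273.556ms (6/7)
9. 3829.787ms @ 12 + 1914.894ms (6)

note 2 onset = 6b = 1914.894ms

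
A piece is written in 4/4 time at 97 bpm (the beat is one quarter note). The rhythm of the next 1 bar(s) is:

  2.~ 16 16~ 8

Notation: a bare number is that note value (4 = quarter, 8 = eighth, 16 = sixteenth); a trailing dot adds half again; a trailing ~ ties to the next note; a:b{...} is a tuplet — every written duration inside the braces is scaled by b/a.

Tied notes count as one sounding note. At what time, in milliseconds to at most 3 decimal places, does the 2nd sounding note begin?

note 2 onset = 13/4b = 2010.309ms

1. 0.0ms @ 0 + 2010.309ms (13/4)
2. 2010.309ms @ 13/4 + 463.918ms (3/4)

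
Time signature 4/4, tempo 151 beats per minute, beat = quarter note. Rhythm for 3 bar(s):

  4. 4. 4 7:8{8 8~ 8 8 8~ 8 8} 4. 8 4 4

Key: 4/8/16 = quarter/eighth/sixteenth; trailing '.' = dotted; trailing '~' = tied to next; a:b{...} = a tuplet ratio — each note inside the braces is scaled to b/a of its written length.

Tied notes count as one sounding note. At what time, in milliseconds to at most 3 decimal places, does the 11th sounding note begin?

1. 0.0ms @ 0 + 596.026ms (3/2)
2. 596.026ms @ 3/2 + 596.026ms (3/2)
3. 1192.053ms @ 3 + 397.351ms (1)
4. 1589.404ms @ 4 + 227.058ms (4/7)
5. 1816.462ms @ 32/7 + 454.115ms (8/7)
6. 2270.577ms @ 40/7 + 227.058ms (4/7)
7. 2497.635ms @ 44/7 + 454.115ms (8/7)
8. 2951.75ms @ 52/7 + 227.058ms (4/7)
9. 3178.808ms @ 8 + 596.026ms (3/2)
10. 3774.834ms @ 19/2 + 198.675ms (1/2)
11. 3973.51ms @ 10 + 397.351ms (1)
12. 4370.861ms @ 11 + 397.351ms (1)

note 11 onset = 10b = 3973.51ms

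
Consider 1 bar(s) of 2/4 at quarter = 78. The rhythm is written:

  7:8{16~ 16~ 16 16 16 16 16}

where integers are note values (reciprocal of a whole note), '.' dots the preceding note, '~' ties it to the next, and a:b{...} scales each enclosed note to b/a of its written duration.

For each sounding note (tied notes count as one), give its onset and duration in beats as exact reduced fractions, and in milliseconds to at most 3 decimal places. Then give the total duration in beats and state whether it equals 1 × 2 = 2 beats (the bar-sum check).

1) 0.0ms=0b +659.341ms=6/7b
2) 659.341ms=6/7b +219.78ms=2/7b
3) 879.121ms=8/7b +219.78ms=2/7b
4) 1098.901ms=10/7b +219.78ms=2/7b
5) 1318.681ms=12/7b +219.78ms=2/7b
Σ=2b of 2 (78bpm 2/4) — PASS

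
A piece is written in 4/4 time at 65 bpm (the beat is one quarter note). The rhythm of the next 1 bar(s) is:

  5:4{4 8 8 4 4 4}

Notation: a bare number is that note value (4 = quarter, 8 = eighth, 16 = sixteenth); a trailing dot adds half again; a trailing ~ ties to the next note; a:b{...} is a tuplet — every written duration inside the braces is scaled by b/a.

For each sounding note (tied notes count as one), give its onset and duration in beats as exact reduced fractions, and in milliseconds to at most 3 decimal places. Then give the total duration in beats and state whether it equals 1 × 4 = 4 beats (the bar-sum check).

1) 0.0ms=0b +738.462ms=4/5b
2) 738.462ms=4/5b +369.231ms=2/5b
3) 1107.692ms=6/5b +369.231ms=2/5b
4) 1476.923ms=8/5b +738.462ms=4/5b
5) 2215.385ms=12/5b +738.462ms=4/5b
6) 2953.846ms=16/5b +738.462ms=4/5b
Σ=4b of 4 (65bpm 4/4) — PASS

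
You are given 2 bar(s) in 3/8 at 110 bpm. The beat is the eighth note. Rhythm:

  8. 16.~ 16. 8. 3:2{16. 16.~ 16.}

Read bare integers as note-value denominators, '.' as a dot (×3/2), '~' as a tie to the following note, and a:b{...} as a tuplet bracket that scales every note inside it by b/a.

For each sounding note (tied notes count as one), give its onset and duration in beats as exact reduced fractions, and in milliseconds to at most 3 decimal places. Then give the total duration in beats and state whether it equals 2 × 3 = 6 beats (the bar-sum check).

1) 0.0ms=0b +818.182ms=3/2b
2) 818.182ms=3/2b +818.182ms=3/2b
3) 1636.364ms=3b +818.182ms=3/2b
4) 2454.545ms=9/2b +272.727ms=1/2b
5) 2727.273ms=5b +545.455ms=1b
Σ=6b of 6 (110bpm 3/8) — PASS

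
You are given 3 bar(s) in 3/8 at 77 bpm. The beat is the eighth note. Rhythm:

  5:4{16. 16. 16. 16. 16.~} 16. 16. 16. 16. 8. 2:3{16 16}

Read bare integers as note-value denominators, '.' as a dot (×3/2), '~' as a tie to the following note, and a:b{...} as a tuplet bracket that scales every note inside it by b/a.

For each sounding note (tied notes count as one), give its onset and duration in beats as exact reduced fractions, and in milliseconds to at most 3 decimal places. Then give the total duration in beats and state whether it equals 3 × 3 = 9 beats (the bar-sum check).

1) 0.0ms=0b +467.532ms=3/5b
2) 467.532ms=3/5b +467.532ms=3/5b
3) 935.065ms=6/5b +467.532ms=3/5b
4) 1402.597ms=9/5b +467.532ms=3/5b
5) 1870.13ms=12/5b +1051.948ms=27/20b
6) 2922.078ms=15/4b +584.416ms=3/4b
7) 3506.494ms=9/2b +584.416ms=3/4b
8) 4090.909ms=21/4b +584.416ms=3/4b
9) 4675.325ms=6b +1168.831ms=3/2b
10) 5844.156ms=15/2b +584.416ms=3/4b
11) 6428.571ms=33/4b +584.416ms=3/4b
Σ=9b of 9 (77bpm 3/8) — PASS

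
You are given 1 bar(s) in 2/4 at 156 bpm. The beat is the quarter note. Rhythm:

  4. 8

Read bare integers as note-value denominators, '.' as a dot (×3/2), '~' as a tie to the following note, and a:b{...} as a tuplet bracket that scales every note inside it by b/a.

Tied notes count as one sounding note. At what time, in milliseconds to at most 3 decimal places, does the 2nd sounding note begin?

1. 0.0ms @ 0 + 576.923ms (3/2)
2. 576.923ms @ 3/2 + 192.308ms (1/2)

note 2 onset = 3/2b = 576.923ms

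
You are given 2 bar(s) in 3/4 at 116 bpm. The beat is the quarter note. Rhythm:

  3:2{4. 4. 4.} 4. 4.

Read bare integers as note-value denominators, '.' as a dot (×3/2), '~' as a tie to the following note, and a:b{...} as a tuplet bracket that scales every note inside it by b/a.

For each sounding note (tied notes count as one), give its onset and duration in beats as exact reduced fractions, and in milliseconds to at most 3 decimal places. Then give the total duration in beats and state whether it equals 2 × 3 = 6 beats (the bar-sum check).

1) 0.0ms=0b +517.241ms=1b
2) 517.241ms=1b +517.241ms=1b
3) 1034.483ms=2b +517.241ms=1b
4) 1551.724ms=3b +775.862ms=3/2b
5) 2327.586ms=9/2b +775.862ms=3/2b
Σ=6b of 6 (116bpm 3/4) — PASS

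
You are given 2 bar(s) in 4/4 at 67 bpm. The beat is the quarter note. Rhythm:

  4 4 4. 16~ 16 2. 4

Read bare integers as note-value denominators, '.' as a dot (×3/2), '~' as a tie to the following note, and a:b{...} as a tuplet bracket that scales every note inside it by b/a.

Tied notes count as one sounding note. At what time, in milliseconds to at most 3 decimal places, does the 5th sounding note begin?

note 5 onset = 4b = 3582.09ms

1. 0.0ms @ 0 + 895.522ms (1)
2. 895.522ms @ 1 + 895.522ms (1)
3. 1791.045ms @ 2 + 1343.284ms (3/2)
4. 3134.328ms @ 7/2 + 447.761ms (1/2)
5. 3582.09ms @ 4 + 2686.567ms (3)
6. 6268.657ms @ 7 + 895.522ms (1)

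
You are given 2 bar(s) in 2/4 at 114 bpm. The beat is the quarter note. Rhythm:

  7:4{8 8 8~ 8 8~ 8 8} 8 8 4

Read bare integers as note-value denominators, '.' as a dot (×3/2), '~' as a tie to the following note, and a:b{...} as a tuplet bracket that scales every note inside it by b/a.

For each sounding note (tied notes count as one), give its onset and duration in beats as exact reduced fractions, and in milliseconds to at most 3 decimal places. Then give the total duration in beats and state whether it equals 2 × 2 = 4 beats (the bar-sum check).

1) 0.0ms=0b +150.376ms=2/7b
2) 150.376ms=2/7b +150.376ms=2/7b
3) 300.752ms=4/7b +300.752ms=4/7b
4) 601.504ms=8/7b +300.752ms=4/7b
5) 902.256ms=12/7b +150.376ms=2/7b
6) 1052.632ms=2b +263.158ms=1/2b
7) 1315.789ms=5/2b +263.158ms=1/2b
8) 1578.947ms=3b +526.316ms=1b
Σ=4b of 4 (114bpm 2/4) — PASS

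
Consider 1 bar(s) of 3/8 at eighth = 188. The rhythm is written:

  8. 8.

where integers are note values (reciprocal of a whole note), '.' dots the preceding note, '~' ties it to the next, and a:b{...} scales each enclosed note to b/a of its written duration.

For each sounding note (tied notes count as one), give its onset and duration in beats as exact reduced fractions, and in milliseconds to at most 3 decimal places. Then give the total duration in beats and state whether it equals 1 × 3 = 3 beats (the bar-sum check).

1) 0.0ms=0b +478.723ms=3/2b
2) 478.723ms=3/2b +478.723ms=3/2b
Σ=3b of 3 (188bpm 3/8) — PASS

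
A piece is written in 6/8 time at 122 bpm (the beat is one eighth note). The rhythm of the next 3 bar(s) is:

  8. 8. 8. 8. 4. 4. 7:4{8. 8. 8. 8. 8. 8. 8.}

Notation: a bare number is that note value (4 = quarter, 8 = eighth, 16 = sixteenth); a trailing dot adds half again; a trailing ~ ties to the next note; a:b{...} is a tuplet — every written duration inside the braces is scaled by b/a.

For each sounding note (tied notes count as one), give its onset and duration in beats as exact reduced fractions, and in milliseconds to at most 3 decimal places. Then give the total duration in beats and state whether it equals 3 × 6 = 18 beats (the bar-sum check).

1) 0.0ms=0b +737.705ms=3/2b
2) 737.705ms=3/2b +737.705ms=3/2b
3) 1475.41ms=3b +737.705ms=3/2b
4) 2213.115ms=9/2b +737.705ms=3/2b
5) 2950.82ms=6b +1475.41ms=3b
6) 4426.23ms=9b +1475.41ms=3b
7) 5901.639ms=12b +421.546ms=6/7b
8) 6323.185ms=90/7b +421.546ms=6/7b
9) 6744.731ms=96/7b +421.546ms=6/7b
10) 7166.276ms=102/7b +421.546ms=6/7b
11) 7587.822ms=108/7b +421.546ms=6/7b
12) 8009.368ms=114/7b +421.546ms=6/7b
13) 8430.913ms=120/7b +421.546ms=6/7b
Σ=18b of 18 (122bpm 6/8) — PASS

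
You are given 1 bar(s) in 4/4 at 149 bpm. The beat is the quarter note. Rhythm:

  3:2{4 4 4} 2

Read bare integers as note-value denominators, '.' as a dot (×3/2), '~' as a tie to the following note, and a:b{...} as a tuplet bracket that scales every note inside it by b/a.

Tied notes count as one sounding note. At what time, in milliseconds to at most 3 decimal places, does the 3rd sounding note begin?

1. 0.0ms @ 0 + 268.456ms (2/3)
2. 268.456ms @ 2/3 + 268.456ms (2/3)
3. 536.913ms @ 4/3 + 268.456ms (2/3)
4. 805.369ms @ 2 + 805.369ms (2)

note 3 onset = 4/3b = 536.913ms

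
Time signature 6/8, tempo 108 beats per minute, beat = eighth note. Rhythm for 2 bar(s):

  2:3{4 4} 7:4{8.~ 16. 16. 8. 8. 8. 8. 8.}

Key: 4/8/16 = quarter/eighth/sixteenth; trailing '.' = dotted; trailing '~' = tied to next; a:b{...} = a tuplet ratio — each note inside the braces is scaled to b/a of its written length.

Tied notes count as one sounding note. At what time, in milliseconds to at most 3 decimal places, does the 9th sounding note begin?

note 9 onset = 78/7b = 6190.476ms

1. 0.0ms @ 0 + 1666.667ms (3)
2. 1666.667ms @ 3 + 1666.667ms (3)
3. 3333.333ms @ 6 + 714.286ms (9/7)
4. 4047.619ms @ 51/7 + 238.095ms (3/7)
5. 4285.714ms @ 54/7 + 476.19ms (6/7)
6. 4761.905ms @ 60/7 + 476.19ms (6/7)
7. 5238.095ms @ 66/7 + 476.19ms (6/7)
8. 5714.286ms @ 72/7 + 476.19ms (6/7)
9. 6190.476ms @ 78/7 + 476.19ms (6/7)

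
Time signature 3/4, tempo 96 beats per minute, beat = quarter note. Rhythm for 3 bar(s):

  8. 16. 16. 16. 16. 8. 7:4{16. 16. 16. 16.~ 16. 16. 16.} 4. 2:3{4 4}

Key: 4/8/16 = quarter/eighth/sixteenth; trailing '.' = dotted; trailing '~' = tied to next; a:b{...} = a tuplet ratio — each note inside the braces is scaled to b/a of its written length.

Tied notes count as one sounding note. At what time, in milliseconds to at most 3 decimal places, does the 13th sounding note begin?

1. 0.0ms @ 0 + 468.75ms (3/4)
2. 468.75ms @ 3/4 + 234.375ms (3/8)
3. 703.125ms @ 9/8 + 234.375ms (3/8)
4. 937.5ms @ 3/2 + 234.375ms (3/8)
5. 1171.875ms @ 15/8 + 234.375ms (3/8)
6. 1406.25ms @ 9/4 + 468.75ms (3/4)
7. 1875.0ms @ 3 + 133.929ms (3/14)
8. 2008.929ms @ 45/14 + 133.929ms (3/14)
9. 2142.857ms @ 24/7 + 133.929ms (3/14)
10. 2276.786ms @ 51/14 + 267.857ms (3/7)
11. 2544.643ms @ 57/14 + 133.929ms (3/14)
12. 2678.571ms @ 30/7 + 133.929ms (3/14)
13. 2812.5ms @ 9/2 + 937.5ms (3/2)
14. 3750.0ms @ 6 + 937.5ms (3/2)
15. 4687.5ms @ 15/2 + 937.5ms (3/2)

note 13 onset = 9/2b = 2812.5ms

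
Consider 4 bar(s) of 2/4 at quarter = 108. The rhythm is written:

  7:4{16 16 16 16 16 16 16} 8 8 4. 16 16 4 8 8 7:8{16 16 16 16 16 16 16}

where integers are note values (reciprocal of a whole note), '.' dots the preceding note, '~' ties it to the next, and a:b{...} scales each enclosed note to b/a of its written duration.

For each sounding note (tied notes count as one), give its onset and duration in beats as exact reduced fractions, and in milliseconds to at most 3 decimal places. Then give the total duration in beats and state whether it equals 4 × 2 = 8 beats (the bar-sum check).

1) 0.0ms=0b +79.365ms=1/7b
2) 79.365ms=1/7b +79.365ms=1/7b
3) 158.73ms=2/7b +79.365ms=1/7b
4) 238.095ms=3/7b +79.365ms=1/7b
5) 317.46ms=4/7b +79.365ms=1/7b
6) 396.825ms=5/7b +79.365ms=1/7b
7) 476.19ms=6/7b +79.365ms=1/7b
8) 555.556ms=1b +277.778ms=1/2b
9) 833.333ms=3/2b +277.778ms=1/2b
10) 1111.111ms=2b +833.333ms=3/2b
11) 1944.444ms=7/2b +138.889ms=1/4b
12) 2083.333ms=15/4b +138.889ms=1/4b
13) 2222.222ms=4b +555.556ms=1b
14) 2777.778ms=5b +277.778ms=1/2b
15) 3055.556ms=11/2b +277.778ms=1/2b
16) 3333.333ms=6b +158.73ms=2/7b
17) 3492.063ms=44/7b +158.73ms=2/7b
18) 3650.794ms=46/7b +158.73ms=2/7b
19) 3809.524ms=48/7b +158.73ms=2/7b
20) 3968.254ms=50/7b +158.73ms=2/7b
21) 4126.984ms=52/7b +158.73ms=2/7b
22) 4285.714ms=54/7b +158.73ms=2/7b
Σ=8b of 8 (108bpm 2/4) — PASS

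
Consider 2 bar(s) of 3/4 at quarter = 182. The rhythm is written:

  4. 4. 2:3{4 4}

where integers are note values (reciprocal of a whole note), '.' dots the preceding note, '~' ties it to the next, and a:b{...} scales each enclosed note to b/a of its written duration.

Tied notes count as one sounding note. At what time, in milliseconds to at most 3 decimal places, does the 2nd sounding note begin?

note 2 onset = 3/2b = 494.505ms

1. 0.0ms @ 0 + 494.505ms (3/2)
2. 494.505ms @ 3/2 + 494.505ms (3/2)
3. 989.011ms @ 3 + 494.505ms (3/2)
4. 1483.516ms @ 9/2 + 494.505ms (3/2)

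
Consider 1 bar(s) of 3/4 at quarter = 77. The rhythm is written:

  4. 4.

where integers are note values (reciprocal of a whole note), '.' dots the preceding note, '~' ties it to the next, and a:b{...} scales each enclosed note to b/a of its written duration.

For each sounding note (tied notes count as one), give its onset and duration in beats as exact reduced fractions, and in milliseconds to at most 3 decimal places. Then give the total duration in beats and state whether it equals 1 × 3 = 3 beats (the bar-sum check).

1) 0.0ms=0b +1168.831ms=3/2b
2) 1168.831ms=3/2b +1168.831ms=3/2b
Σ=3b of 3 (77bpm 3/4) — PASS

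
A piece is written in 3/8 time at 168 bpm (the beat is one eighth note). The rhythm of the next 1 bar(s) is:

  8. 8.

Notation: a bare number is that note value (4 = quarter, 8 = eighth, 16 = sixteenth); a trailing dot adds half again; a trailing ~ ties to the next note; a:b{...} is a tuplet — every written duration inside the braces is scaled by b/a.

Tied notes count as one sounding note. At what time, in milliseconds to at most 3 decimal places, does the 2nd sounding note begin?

1. 0.0ms @ 0 + 535.714ms (3/2)
2. 535.714ms @ 3/2 + 535.714ms (3/2)

note 2 onset = 3/2b = 535.714ms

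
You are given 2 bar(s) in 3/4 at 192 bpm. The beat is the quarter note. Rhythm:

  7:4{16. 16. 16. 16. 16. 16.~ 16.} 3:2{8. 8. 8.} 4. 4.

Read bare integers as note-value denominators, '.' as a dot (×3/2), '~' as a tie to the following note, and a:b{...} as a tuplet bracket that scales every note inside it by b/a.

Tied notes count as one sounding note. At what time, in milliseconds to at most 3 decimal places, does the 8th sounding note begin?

note 8 onset = 2b = 625.0ms

1. 0.0ms @ 0 + 66.964ms (3/14)
2. 66.964ms @ 3/14 + 66.964ms (3/14)
3. 133.929ms @ 3/7 + 66.964ms (3/14)
4. 200.893ms @ 9/14 + 66.964ms (3/14)
5. 267.857ms @ 6/7 + 66.964ms (3/14)
6. 334.821ms @ 15/14 + 133.929ms (3/7)
7. 468.75ms @ 3/2 + 156.25ms (1/2)
8. 625.0ms @ 2 + 156.25ms (1/2)
9. 781.25ms @ 5/2 + 156.25ms (1/2)
10. 937.5ms @ 3 + 468.75ms (3/2)
11. 1406.25ms @ 9/2 + 468.75ms (3/2)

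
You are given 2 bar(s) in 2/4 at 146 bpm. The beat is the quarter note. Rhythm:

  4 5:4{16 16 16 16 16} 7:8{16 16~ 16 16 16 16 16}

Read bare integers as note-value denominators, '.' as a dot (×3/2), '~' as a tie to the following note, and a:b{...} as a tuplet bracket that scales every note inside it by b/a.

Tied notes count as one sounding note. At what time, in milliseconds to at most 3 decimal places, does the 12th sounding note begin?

1. 0.0ms @ 0 + 410.959ms (1)
2. 410.959ms @ 1 + 82.192ms (1/5)
3. 493.151ms @ 6/5 + 82.192ms (1/5)
4. 575.342ms @ 7/5 + 82.192ms (1/5)
5. 657.534ms @ 8/5 + 82.192ms (1/5)
6. 739.726ms @ 9/5 + 82.192ms (1/5)
7. 821.918ms @ 2 + 117.417ms (2/7)
8. 939.335ms @ 16/7 + 234.834ms (4/7)
9. 1174.168ms @ 20/7 + 117.417ms (2/7)
10. 1291.585ms @ 22/7 + 117.417ms (2/7)
11. 1409.002ms @ 24/7 + 117.417ms (2/7)
12. 1526.419ms @ 26/7 + 117.417ms (2/7)

note 12 onset = 26/7b = 1526.419ms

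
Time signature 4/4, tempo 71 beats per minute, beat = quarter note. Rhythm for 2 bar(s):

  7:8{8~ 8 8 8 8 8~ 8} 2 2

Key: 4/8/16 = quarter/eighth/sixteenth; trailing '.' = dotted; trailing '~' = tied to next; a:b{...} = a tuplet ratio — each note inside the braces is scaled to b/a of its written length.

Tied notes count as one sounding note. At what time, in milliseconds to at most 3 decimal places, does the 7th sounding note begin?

note 7 onset = 6b = 5070.423ms

1. 0.0ms @ 0 + 965.795ms (8/7)
2. 965.795ms @ 8/7 + 482.897ms (4/7)
3. 1448.692ms @ 12/7 + 482.897ms (4/7)
4. 1931.59ms @ 16/7 + 482.897ms (4/7)
5. 2414.487ms @ 20/7 + 965.795ms (8/7)
6. 3380.282ms @ 4 + 1690.141ms (2)
7. 5070.423ms @ 6 + 1690.141ms (2)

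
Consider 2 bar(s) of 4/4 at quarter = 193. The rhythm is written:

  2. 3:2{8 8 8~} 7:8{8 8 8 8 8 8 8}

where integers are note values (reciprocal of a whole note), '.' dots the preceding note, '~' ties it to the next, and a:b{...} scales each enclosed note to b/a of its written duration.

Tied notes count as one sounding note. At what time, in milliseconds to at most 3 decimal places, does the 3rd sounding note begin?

1. 0.0ms @ 0 + 932.642ms (3)
2. 932.642ms @ 3 + 103.627ms (1/3)
3. 1036.269ms @ 10/3 + 103.627ms (1/3)
4. 1139.896ms @ 11/3 + 281.273ms (19/21)
5. 1421.17ms @ 32/7 + 177.646ms (4/7)
6. 1598.816ms @ 36/7 + 177.646ms (4/7)
7. 1776.462ms @ 40/7 + 177.646ms (4/7)
8. 1954.108ms @ 44/7 + 177.646ms (4/7)
9. 2131.754ms @ 48/7 + 177.646ms (4/7)
10. 2309.4ms @ 52/7 + 177.646ms (4/7)

note 3 onset = 10/3b = 1036.269ms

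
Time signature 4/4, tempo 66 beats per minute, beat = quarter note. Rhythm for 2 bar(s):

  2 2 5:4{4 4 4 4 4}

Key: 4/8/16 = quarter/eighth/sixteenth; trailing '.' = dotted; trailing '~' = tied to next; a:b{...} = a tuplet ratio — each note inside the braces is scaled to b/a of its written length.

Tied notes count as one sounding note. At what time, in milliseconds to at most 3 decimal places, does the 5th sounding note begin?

note 5 onset = 28/5b = 5090.909ms

1. 0.0ms @ 0 + 1818.182ms (2)
2. 1818.182ms @ 2 + 1818.182ms (2)
3. 3636.364ms @ 4 + 727.273ms (4/5)
4. 4363.636ms @ 24/5 + 727.273ms (4/5)
5. 5090.909ms @ 28/5 + 727.273ms (4/5)
6. 5818.182ms @ 32/5 + 727.273ms (4/5)
7. 6545.455ms @ 36/5 + 727.273ms (4/5)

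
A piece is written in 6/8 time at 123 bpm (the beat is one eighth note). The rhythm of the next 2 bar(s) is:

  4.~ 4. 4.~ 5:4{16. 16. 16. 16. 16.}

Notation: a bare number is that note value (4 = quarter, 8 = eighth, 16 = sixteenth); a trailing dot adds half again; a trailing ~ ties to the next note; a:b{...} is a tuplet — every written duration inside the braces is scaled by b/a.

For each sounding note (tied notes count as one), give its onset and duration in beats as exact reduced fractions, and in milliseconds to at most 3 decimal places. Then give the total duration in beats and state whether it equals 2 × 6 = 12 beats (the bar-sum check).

1) 0.0ms=0b +2926.829ms=6b
2) 2926.829ms=6b +1756.098ms=18/5b
3) 4682.927ms=48/5b +292.683ms=3/5b
4) 4975.61ms=51/5b +292.683ms=3/5b
5) 5268.293ms=54/5b +292.683ms=3/5b
6) 5560.976ms=57/5b +292.683ms=3/5b
Σ=12b of 12 (123bpm 6/8) — PASS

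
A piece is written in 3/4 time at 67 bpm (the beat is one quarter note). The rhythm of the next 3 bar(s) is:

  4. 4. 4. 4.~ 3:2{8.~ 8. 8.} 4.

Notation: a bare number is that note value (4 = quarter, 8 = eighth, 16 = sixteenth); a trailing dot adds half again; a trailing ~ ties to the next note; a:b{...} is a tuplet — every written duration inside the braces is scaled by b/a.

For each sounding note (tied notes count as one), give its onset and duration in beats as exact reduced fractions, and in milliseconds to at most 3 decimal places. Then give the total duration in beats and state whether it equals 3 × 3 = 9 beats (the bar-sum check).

1) 0.0ms=0b +1343.284ms=3/2b
2) 1343.284ms=3/2b +1343.284ms=3/2b
3) 2686.567ms=3b +1343.284ms=3/2b
4) 4029.851ms=9/2b +2238.806ms=5/2b
5) 6268.657ms=7b +447.761ms=1/2b
6) 6716.418ms=15/2b +1343.284ms=3/2b
Σ=9b of 9 (67bpm 3/4) — PASS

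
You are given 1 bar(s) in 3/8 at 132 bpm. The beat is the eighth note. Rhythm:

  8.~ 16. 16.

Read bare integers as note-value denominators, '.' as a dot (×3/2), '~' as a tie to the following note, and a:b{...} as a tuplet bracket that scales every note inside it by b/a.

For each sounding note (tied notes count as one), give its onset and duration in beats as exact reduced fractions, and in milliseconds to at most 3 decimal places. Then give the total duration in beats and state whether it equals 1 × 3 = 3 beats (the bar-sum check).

1) 0.0ms=0b +1022.727ms=9/4b
2) 1022.727ms=9/4b +340.909ms=3/4b
Σ=3b of 3 (132bpm 3/8) — PASS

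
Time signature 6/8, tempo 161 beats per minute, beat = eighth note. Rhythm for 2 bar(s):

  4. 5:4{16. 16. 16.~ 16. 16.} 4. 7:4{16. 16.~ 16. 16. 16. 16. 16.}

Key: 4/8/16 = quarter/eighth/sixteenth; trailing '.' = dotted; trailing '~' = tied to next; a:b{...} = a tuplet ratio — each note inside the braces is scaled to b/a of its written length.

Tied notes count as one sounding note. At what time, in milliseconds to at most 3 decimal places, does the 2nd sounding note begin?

1. 0.0ms @ 0 + 1118.012ms (3)
2. 1118.012ms @ 3 + 223.602ms (3/5)
3. 1341.615ms @ 18/5 + 223.602ms (3/5)
4. 1565.217ms @ 21/5 + 447.205ms (6/5)
5. 2012.422ms @ 27/5 + 223.602ms (3/5)
6. 2236.025ms @ 6 + 1118.012ms (3)
7. 3354.037ms @ 9 + 159.716ms (3/7)
8. 3513.753ms @ 66/7 + 319.432ms (6/7)
9. 3833.185ms @ 72/7 + 159.716ms (3/7)
10. 3992.902ms @ 75/7 + 159.716ms (3/7)
11. 4152.618ms @ 78/7 + 159.716ms (3/7)
12. 4312.334ms @ 81/7 + 159.716ms (3/7)

note 2 onset = 3b = 1118.012ms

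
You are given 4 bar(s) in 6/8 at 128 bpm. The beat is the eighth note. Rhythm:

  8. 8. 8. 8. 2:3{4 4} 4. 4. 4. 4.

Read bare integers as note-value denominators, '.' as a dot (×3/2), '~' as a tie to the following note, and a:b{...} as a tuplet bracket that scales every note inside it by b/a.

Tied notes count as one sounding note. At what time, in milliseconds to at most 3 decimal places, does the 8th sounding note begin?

1. 0.0ms @ 0 + 703.125ms (3/2)
2. 703.125ms @ 3/2 + 703.125ms (3/2)
3. 1406.25ms @ 3 + 703.125ms (3/2)
4. 2109.375ms @ 9/2 + 703.125ms (3/2)
5. 2812.5ms @ 6 + 1406.25ms (3)
6. 4218.75ms @ 9 + 1406.25ms (3)
7. 5625.0ms @ 12 + 1406.25ms (3)
8. 7031.25ms @ 15 + 1406.25ms (3)
9. 8437.5ms @ 18 + 1406.25ms (3)
10. 9843.75ms @ 21 + 1406.25ms (3)

note 8 onset = 15b = 7031.25ms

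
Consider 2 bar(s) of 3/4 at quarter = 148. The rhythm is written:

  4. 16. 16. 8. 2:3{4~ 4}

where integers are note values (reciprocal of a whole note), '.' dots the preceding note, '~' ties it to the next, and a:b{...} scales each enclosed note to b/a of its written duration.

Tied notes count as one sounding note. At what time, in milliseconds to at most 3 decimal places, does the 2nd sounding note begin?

note 2 onset = 3/2b = 608.108ms

1. 0.0ms @ 0 + 608.108ms (3/2)
2. 608.108ms @ 3/2 + 152.027ms (3/8)
3. 760.135ms @ 15/8 + 152.027ms (3/8)
4. 912.162ms @ 9/4 + 304.054ms (3/4)
5. 1216.216ms @ 3 + 1216.216ms (3)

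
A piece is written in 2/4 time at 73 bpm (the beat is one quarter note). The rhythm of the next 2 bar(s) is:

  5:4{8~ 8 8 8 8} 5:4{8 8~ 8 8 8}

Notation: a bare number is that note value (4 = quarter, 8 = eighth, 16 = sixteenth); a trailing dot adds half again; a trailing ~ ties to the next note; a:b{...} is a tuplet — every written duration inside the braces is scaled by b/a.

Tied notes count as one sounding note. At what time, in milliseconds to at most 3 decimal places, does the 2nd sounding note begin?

note 2 onset = 4/5b = 657.534ms

1. 0.0ms @ 0 + 657.534ms (4/5)
2. 657.534ms @ 4/5 + 328.767ms (2/5)
3. 986.301ms @ 6/5 + 328.767ms (2/5)
4. 1315.068ms @ 8/5 + 328.767ms (2/5)
5. 1643.836ms @ 2 + 328.767ms (2/5)
6. 1972.603ms @ 12/5 + 657.534ms (4/5)
7. 2630.137ms @ 16/5 + 328.767ms (2/5)
8. 2958.904ms @ 18/5 + 328.767ms (2/5)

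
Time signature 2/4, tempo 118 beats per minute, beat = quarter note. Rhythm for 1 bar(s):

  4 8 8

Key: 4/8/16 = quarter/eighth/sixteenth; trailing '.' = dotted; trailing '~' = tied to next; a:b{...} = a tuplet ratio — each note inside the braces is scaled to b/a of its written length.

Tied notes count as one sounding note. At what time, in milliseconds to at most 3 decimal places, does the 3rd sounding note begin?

note 3 onset = 3/2b = 762.712ms

1. 0.0ms @ 0 + 508.475ms (1)
2. 508.475ms @ 1 + 254.237ms (1/2)
3. 762.712ms @ 3/2 + 254.237ms (1/2)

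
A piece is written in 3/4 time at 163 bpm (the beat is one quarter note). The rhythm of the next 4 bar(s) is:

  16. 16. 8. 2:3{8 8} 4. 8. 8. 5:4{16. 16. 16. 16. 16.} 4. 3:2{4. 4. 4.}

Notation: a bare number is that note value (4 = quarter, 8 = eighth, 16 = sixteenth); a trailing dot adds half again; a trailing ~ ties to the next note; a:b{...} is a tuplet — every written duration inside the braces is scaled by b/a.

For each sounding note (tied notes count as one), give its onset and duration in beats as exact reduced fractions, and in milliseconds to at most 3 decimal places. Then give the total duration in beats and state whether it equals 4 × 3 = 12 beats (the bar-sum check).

1) 0.0ms=0b +138.037ms=3/8b
2) 138.037ms=3/8b +138.037ms=3/8b
3) 276.074ms=3/4b +276.074ms=3/4b
4) 552.147ms=3/2b +276.074ms=3/4b
5) 828.221ms=9/4b +276.074ms=3/4b
6) 1104.294ms=3b +552.147ms=3/2b
7) 1656.442ms=9/2b +276.074ms=3/4b
8) 1932.515ms=21/4b +276.074ms=3/4b
9) 2208.589ms=6b +110.429ms=3/10b
10) 2319.018ms=63/10b +110.429ms=3/10b
11) 2429.448ms=33/5b +110.429ms=3/10b
12) 2539.877ms=69/10b +110.429ms=3/10b
13) 2650.307ms=36/5b +110.429ms=3/10b
14) 2760.736ms=15/2b +552.147ms=3/2b
15) 3312.883ms=9b +368.098ms=1b
16) 3680.982ms=10b +368.098ms=1b
17) 4049.08ms=11b +368.098ms=1b
Σ=12b of 12 (163bpm 3/4) — PASS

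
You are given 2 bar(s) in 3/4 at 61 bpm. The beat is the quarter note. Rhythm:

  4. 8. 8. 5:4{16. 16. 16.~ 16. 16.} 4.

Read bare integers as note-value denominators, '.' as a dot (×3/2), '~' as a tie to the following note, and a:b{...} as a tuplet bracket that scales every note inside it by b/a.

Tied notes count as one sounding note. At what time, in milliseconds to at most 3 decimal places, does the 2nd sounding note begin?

1. 0.0ms @ 0 + 1475.41ms (3/2)
2. 1475.41ms @ 3/2 + 737.705ms (3/4)
3. 2213.115ms @ 9/4 + 737.705ms (3/4)
4. 2950.82ms @ 3 + 295.082ms (3/10)
5. 3245.902ms @ 33/10 + 295.082ms (3/10)
6. 3540.984ms @ 18/5 + 590.164ms (3/5)
7. 4131.148ms @ 21/5 + 295.082ms (3/10)
8. 4426.23ms @ 9/2 + 1475.41ms (3/2)

note 2 onset = 3/2b = 1475.41ms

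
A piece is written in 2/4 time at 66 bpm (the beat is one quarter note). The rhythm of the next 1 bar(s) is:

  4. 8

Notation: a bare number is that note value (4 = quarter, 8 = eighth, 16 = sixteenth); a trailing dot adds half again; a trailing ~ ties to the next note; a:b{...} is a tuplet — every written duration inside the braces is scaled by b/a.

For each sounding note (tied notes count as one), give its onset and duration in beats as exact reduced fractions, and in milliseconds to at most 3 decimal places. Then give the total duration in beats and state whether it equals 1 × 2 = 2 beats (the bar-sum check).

1) 0.0ms=0b +1363.636ms=3/2b
2) 1363.636ms=3/2b +454.545ms=1/2b
Σ=2b of 2 (66bpm 2/4) — PASS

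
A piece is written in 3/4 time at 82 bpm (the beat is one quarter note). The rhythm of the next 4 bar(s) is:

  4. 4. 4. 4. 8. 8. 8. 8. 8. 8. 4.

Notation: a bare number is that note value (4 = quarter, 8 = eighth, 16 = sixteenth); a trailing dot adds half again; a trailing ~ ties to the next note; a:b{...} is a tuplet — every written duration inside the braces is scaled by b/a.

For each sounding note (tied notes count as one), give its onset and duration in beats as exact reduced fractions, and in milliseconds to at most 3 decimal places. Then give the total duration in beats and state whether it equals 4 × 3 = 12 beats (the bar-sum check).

1) 0.0ms=0b +1097.561ms=3/2b
2) 1097.561ms=3/2b +1097.561ms=3/2b
3) 2195.122ms=3b +1097.561ms=3/2b
4) 3292.683ms=9/2b +1097.561ms=3/2b
5) 4390.244ms=6b +548.78ms=3/4b
6) 4939.024ms=27/4b +548.78ms=3/4b
7) 5487.805ms=15/2b +548.78ms=3/4b
8) 6036.585ms=33/4b +548.78ms=3/4b
9) 6585.366ms=9b +548.78ms=3/4b
10) 7134.146ms=39/4b +548.78ms=3/4b
11) 7682.927ms=21/2b +1097.561ms=3/2b
Σ=12b of 12 (82bpm 3/4) — PASS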